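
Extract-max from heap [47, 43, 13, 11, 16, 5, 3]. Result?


Max = 47
Replace root with last, heapify down
Resulting heap: [43, 16, 13, 11, 3, 5]


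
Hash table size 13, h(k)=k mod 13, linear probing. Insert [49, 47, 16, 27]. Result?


Insertions: 49->slot 10; 47->slot 8; 16->slot 3; 27->slot 1
Table: [None, 27, None, 16, None, None, None, None, 47, None, 49, None, None]


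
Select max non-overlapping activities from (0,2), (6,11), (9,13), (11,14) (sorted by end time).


Greedy: pick earliest-ending, then skip overlaps.
Selected (3 activities): [(0, 2), (6, 11), (11, 14)]


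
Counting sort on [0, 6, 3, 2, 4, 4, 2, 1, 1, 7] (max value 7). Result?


Count array: [1, 2, 2, 1, 2, 0, 1, 1]
Reconstruct: [0, 1, 1, 2, 2, 3, 4, 4, 6, 7]


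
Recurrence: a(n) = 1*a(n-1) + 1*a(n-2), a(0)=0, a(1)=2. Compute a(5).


Build bottom-up:
...a(3)=4, a(4)=6, a(5)=1*6+1*4=10


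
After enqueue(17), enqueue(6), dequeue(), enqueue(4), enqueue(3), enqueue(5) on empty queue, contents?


enqueue(17) -> [17]
enqueue(6) -> [17, 6]
dequeue() returns 17 -> [6]
enqueue(4) -> [6, 4]
enqueue(3) -> [6, 4, 3]
enqueue(5) -> [6, 4, 3, 5]
Final queue (front to back): [6, 4, 3, 5]


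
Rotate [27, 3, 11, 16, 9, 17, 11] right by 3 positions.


Right rotate by 3: [9, 17, 11, 27, 3, 11, 16]


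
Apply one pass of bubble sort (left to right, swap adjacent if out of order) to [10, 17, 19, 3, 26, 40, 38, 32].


After one pass: [10, 17, 3, 19, 26, 38, 32, 40]


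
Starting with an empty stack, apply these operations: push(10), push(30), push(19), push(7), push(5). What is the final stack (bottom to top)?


push(10) -> [10]
push(30) -> [10, 30]
push(19) -> [10, 30, 19]
push(7) -> [10, 30, 19, 7]
push(5) -> [10, 30, 19, 7, 5]
Final stack (bottom to top): [10, 30, 19, 7, 5]


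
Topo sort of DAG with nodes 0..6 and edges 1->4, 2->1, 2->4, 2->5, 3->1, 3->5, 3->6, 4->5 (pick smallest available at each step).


Kahn's algorithm, process smallest node first
Order: [0, 2, 3, 1, 4, 5, 6]


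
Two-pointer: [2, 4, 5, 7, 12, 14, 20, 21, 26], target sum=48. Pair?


Two pointers: lo=0, hi=8
No pair sums to 48


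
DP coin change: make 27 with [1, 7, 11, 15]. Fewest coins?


dp[0]=0; dp[i]=1+min(dp[i-c] for c in coins)
...dp[22]=2, dp[23]=3, dp[24]=4, dp[25]=3, dp[26]=2, dp[27]=3
Minimum coins for 27 = 3


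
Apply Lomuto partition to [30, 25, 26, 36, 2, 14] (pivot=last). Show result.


Elements <= 14 go left of pivot.
Result: [2, 14, 26, 36, 30, 25], pivot at index 1


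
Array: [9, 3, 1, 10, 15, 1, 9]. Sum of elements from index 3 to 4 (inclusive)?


Prefix sums: [0, 9, 12, 13, 23, 38, 39, 48]
Sum[3..4] = prefix[5] - prefix[3] = 38 - 13 = 25


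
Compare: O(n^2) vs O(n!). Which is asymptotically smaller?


quadratic grows slower than factorial
O(n^2) is asymptotically smaller; O(n!) grows faster


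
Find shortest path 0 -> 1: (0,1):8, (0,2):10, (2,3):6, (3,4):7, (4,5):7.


Dijkstra from 0:
Distances: {0: 0, 1: 8, 2: 10, 3: 16, 4: 23, 5: 30}
Shortest distance to 1 = 8, path = [0, 1]


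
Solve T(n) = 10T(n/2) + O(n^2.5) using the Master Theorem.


a=10, b=2, c=2.5. log_2(10)=3.322 > c=2.5. Case 1: O(n^log_b(a)) = O(n^3.322)
Complexity: O(n^3.322)


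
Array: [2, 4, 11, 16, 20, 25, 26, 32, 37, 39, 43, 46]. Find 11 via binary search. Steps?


Search for 11:
[0,11] mid=5 arr[5]=25
[0,4] mid=2 arr[2]=11
Total: 2 comparisons


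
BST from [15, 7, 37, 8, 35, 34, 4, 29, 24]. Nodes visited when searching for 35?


BST root = 15
Search for 35: compare at each node
Path: [15, 37, 35]


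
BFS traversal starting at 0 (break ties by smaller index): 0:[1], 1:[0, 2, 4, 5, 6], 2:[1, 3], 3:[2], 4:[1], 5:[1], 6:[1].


BFS queue: start with [0]
Visit order: [0, 1, 2, 4, 5, 6, 3]


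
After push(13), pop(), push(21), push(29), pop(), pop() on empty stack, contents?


push(13) -> [13]
pop() returns 13 -> []
push(21) -> [21]
push(29) -> [21, 29]
pop() returns 29 -> [21]
pop() returns 21 -> []
Final stack (bottom to top): []


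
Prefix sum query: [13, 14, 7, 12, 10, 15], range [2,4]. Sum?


Prefix sums: [0, 13, 27, 34, 46, 56, 71]
Sum[2..4] = prefix[5] - prefix[2] = 56 - 27 = 29


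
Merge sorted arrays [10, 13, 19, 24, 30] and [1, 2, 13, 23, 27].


Compare heads, take smaller each step.
Merged: [1, 2, 10, 13, 13, 19, 23, 24, 27, 30]


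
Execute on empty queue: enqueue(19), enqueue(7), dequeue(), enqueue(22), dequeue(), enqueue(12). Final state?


enqueue(19) -> [19]
enqueue(7) -> [19, 7]
dequeue() returns 19 -> [7]
enqueue(22) -> [7, 22]
dequeue() returns 7 -> [22]
enqueue(12) -> [22, 12]
Final queue (front to back): [22, 12]


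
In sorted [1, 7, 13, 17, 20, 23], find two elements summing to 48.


Two pointers: lo=0, hi=5
No pair sums to 48


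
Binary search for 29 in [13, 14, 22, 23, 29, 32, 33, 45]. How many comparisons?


Search for 29:
[0,7] mid=3 arr[3]=23
[4,7] mid=5 arr[5]=32
[4,4] mid=4 arr[4]=29
Total: 3 comparisons


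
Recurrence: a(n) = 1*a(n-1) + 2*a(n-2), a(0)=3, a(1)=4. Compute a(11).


Build bottom-up:
...a(9)=1194, a(10)=2390, a(11)=1*2390+2*1194=4778


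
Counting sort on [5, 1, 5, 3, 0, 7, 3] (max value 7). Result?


Count array: [1, 1, 0, 2, 0, 2, 0, 1]
Reconstruct: [0, 1, 3, 3, 5, 5, 7]


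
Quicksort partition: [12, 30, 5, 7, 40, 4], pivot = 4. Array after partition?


Elements <= 4 go left of pivot.
Result: [4, 30, 5, 7, 40, 12], pivot at index 0


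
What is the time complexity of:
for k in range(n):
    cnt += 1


Per nesting level: O(n) = O(n)
Complexity: O(n)


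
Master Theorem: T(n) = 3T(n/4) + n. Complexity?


a=3, b=4, c=1. log_4(3)=0.792 < c=1. Case 3: O(n^c) = O(n)
Complexity: O(n)


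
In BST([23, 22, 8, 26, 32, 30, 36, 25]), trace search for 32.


BST root = 23
Search for 32: compare at each node
Path: [23, 26, 32]


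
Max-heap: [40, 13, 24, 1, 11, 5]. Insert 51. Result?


Append 51: [40, 13, 24, 1, 11, 5, 51]
Bubble up: swap idx 6(51) with idx 2(24); swap idx 2(51) with idx 0(40)
Result: [51, 13, 40, 1, 11, 5, 24]


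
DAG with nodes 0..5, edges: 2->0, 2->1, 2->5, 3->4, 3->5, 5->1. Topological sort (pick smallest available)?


Kahn's algorithm, process smallest node first
Order: [2, 0, 3, 4, 5, 1]


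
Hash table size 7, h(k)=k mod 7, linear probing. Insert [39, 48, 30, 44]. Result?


Insertions: 39->slot 4; 48->slot 6; 30->slot 2; 44->slot 3
Table: [None, None, 30, 44, 39, None, 48]


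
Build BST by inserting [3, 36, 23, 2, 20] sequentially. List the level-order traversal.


Root = 3; build tree by BST insertion.
Level-Order traversal: [3, 2, 36, 23, 20]


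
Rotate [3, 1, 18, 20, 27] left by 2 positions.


Left rotate by 2: [18, 20, 27, 3, 1]


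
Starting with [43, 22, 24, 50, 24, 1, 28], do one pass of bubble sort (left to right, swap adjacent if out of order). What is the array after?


After one pass: [22, 24, 43, 24, 1, 28, 50]


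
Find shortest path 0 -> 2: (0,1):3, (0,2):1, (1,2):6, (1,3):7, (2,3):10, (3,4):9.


Dijkstra from 0:
Distances: {0: 0, 1: 3, 2: 1, 3: 10, 4: 19}
Shortest distance to 2 = 1, path = [0, 2]


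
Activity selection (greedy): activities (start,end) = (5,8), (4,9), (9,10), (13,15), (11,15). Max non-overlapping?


Greedy: pick earliest-ending, then skip overlaps.
Selected (3 activities): [(5, 8), (9, 10), (13, 15)]


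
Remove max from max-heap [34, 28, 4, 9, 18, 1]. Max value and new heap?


Max = 34
Replace root with last, heapify down
Resulting heap: [28, 18, 4, 9, 1]


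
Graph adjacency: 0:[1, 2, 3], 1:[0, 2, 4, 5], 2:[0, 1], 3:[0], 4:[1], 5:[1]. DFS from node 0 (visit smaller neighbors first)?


DFS stack-based: start with [0]
Visit order: [0, 1, 2, 4, 5, 3]


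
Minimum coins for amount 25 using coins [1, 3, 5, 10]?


dp[0]=0; dp[i]=1+min(dp[i-c] for c in coins)
...dp[20]=2, dp[21]=3, dp[22]=4, dp[23]=3, dp[24]=4, dp[25]=3
Minimum coins for 25 = 3


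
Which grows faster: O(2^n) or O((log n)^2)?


polylogarithmic grows slower than exponential
O((log n)^2) is asymptotically smaller; O(2^n) grows faster


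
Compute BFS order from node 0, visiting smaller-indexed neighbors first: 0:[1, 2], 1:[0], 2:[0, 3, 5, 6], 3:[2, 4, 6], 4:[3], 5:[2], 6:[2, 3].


BFS queue: start with [0]
Visit order: [0, 1, 2, 3, 5, 6, 4]


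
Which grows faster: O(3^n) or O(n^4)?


quartic grows slower than exponential (base 3)
O(n^4) is asymptotically smaller; O(3^n) grows faster


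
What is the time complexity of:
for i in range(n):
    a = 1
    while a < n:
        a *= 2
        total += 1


Per nesting level: O(n) * O(log n) = O(n log n)
Complexity: O(n log n)


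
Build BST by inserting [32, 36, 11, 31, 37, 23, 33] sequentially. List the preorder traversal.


Root = 32; build tree by BST insertion.
Preorder traversal: [32, 11, 31, 23, 36, 33, 37]


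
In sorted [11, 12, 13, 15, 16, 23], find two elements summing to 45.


Two pointers: lo=0, hi=5
No pair sums to 45


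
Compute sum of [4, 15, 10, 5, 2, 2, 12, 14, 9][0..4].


Prefix sums: [0, 4, 19, 29, 34, 36, 38, 50, 64, 73]
Sum[0..4] = prefix[5] - prefix[0] = 36 - 0 = 36


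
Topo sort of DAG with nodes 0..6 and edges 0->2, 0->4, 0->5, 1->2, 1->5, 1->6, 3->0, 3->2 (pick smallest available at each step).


Kahn's algorithm, process smallest node first
Order: [1, 3, 0, 2, 4, 5, 6]


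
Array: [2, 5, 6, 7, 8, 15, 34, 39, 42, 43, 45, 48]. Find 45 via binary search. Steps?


Search for 45:
[0,11] mid=5 arr[5]=15
[6,11] mid=8 arr[8]=42
[9,11] mid=10 arr[10]=45
Total: 3 comparisons


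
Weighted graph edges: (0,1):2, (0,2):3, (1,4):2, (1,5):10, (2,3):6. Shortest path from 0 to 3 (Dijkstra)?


Dijkstra from 0:
Distances: {0: 0, 1: 2, 2: 3, 3: 9, 4: 4, 5: 12}
Shortest distance to 3 = 9, path = [0, 2, 3]


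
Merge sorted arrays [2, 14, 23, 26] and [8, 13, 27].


Compare heads, take smaller each step.
Merged: [2, 8, 13, 14, 23, 26, 27]


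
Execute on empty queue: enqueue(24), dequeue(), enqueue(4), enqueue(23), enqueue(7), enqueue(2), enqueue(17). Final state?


enqueue(24) -> [24]
dequeue() returns 24 -> []
enqueue(4) -> [4]
enqueue(23) -> [4, 23]
enqueue(7) -> [4, 23, 7]
enqueue(2) -> [4, 23, 7, 2]
enqueue(17) -> [4, 23, 7, 2, 17]
Final queue (front to back): [4, 23, 7, 2, 17]


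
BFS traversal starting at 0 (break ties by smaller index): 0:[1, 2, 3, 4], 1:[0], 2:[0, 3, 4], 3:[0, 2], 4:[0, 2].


BFS queue: start with [0]
Visit order: [0, 1, 2, 3, 4]


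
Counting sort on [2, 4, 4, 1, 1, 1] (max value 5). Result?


Count array: [0, 3, 1, 0, 2, 0]
Reconstruct: [1, 1, 1, 2, 4, 4]


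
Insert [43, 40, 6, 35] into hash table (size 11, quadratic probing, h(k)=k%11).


Insertions: 43->slot 10; 40->slot 7; 6->slot 6; 35->slot 2
Table: [None, None, 35, None, None, None, 6, 40, None, None, 43]


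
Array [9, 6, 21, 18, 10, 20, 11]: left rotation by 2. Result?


Left rotate by 2: [21, 18, 10, 20, 11, 9, 6]


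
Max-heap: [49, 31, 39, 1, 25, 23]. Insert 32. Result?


Append 32: [49, 31, 39, 1, 25, 23, 32]
Bubble up: no swaps needed
Result: [49, 31, 39, 1, 25, 23, 32]


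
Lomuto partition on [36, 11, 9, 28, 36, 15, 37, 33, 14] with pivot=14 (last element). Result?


Elements <= 14 go left of pivot.
Result: [11, 9, 14, 28, 36, 15, 37, 33, 36], pivot at index 2


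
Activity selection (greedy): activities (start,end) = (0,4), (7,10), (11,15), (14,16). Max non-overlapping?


Greedy: pick earliest-ending, then skip overlaps.
Selected (3 activities): [(0, 4), (7, 10), (11, 15)]


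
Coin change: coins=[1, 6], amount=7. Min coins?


dp[0]=0; dp[i]=1+min(dp[i-c] for c in coins)
...dp[2]=2, dp[3]=3, dp[4]=4, dp[5]=5, dp[6]=1, dp[7]=2
Minimum coins for 7 = 2


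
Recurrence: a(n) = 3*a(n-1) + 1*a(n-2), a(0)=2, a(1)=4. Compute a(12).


Build bottom-up:
...a(10)=197288, a(11)=651598, a(12)=3*651598+1*197288=2152082


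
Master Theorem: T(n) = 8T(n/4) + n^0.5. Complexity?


a=8, b=4, c=0.5. log_4(8)=1.5 > c=0.5. Case 1: O(n^log_b(a)) = O(n^1.500)
Complexity: O(n^1.500)


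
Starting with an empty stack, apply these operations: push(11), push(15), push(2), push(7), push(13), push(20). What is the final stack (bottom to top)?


push(11) -> [11]
push(15) -> [11, 15]
push(2) -> [11, 15, 2]
push(7) -> [11, 15, 2, 7]
push(13) -> [11, 15, 2, 7, 13]
push(20) -> [11, 15, 2, 7, 13, 20]
Final stack (bottom to top): [11, 15, 2, 7, 13, 20]


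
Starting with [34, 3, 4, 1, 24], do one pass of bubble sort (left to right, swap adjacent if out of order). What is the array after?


After one pass: [3, 4, 1, 24, 34]


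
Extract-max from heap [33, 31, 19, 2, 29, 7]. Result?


Max = 33
Replace root with last, heapify down
Resulting heap: [31, 29, 19, 2, 7]


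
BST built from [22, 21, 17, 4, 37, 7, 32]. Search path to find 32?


BST root = 22
Search for 32: compare at each node
Path: [22, 37, 32]


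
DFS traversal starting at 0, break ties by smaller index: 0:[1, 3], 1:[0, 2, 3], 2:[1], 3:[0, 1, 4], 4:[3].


DFS stack-based: start with [0]
Visit order: [0, 1, 2, 3, 4]


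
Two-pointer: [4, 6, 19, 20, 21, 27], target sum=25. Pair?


Two pointers: lo=0, hi=5
Found pair: (4, 21) summing to 25


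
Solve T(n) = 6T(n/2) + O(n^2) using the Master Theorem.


a=6, b=2, c=2. log_2(6)=2.585 > c=2. Case 1: O(n^log_b(a)) = O(n^2.585)
Complexity: O(n^2.585)


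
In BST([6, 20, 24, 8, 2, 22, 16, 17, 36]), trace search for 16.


BST root = 6
Search for 16: compare at each node
Path: [6, 20, 8, 16]


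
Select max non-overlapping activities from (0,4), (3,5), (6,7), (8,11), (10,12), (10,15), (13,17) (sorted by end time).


Greedy: pick earliest-ending, then skip overlaps.
Selected (4 activities): [(0, 4), (6, 7), (8, 11), (13, 17)]


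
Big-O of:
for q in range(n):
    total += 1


Per nesting level: O(n) = O(n)
Complexity: O(n)


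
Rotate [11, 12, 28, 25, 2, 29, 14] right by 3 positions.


Right rotate by 3: [2, 29, 14, 11, 12, 28, 25]


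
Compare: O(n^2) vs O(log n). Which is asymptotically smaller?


logarithmic grows slower than quadratic
O(log n) is asymptotically smaller; O(n^2) grows faster


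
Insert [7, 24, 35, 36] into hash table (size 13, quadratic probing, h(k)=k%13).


Insertions: 7->slot 7; 24->slot 11; 35->slot 9; 36->slot 10
Table: [None, None, None, None, None, None, None, 7, None, 35, 36, 24, None]


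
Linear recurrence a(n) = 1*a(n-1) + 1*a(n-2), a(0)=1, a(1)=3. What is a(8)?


Build bottom-up:
...a(6)=29, a(7)=47, a(8)=1*47+1*29=76


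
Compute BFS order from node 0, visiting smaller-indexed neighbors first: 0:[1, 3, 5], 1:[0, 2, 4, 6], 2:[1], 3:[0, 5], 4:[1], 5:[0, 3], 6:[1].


BFS queue: start with [0]
Visit order: [0, 1, 3, 5, 2, 4, 6]


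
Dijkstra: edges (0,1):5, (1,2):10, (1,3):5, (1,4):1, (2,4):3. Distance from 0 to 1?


Dijkstra from 0:
Distances: {0: 0, 1: 5, 2: 9, 3: 10, 4: 6}
Shortest distance to 1 = 5, path = [0, 1]


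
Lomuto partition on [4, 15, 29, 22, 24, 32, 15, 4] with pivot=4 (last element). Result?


Elements <= 4 go left of pivot.
Result: [4, 4, 29, 22, 24, 32, 15, 15], pivot at index 1


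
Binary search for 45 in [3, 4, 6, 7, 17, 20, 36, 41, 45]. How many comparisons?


Search for 45:
[0,8] mid=4 arr[4]=17
[5,8] mid=6 arr[6]=36
[7,8] mid=7 arr[7]=41
[8,8] mid=8 arr[8]=45
Total: 4 comparisons


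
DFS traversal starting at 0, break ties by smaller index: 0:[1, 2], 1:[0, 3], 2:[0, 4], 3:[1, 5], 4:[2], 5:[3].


DFS stack-based: start with [0]
Visit order: [0, 1, 3, 5, 2, 4]


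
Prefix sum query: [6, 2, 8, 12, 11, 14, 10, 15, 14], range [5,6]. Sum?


Prefix sums: [0, 6, 8, 16, 28, 39, 53, 63, 78, 92]
Sum[5..6] = prefix[7] - prefix[5] = 63 - 39 = 24


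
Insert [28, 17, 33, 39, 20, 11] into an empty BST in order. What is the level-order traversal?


Root = 28; build tree by BST insertion.
Level-Order traversal: [28, 17, 33, 11, 20, 39]


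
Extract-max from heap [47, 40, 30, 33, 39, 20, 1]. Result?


Max = 47
Replace root with last, heapify down
Resulting heap: [40, 39, 30, 33, 1, 20]


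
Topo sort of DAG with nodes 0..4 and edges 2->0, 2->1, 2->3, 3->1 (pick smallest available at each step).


Kahn's algorithm, process smallest node first
Order: [2, 0, 3, 1, 4]


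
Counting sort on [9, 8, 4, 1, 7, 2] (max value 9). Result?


Count array: [0, 1, 1, 0, 1, 0, 0, 1, 1, 1]
Reconstruct: [1, 2, 4, 7, 8, 9]


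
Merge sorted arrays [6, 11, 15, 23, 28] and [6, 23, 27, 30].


Compare heads, take smaller each step.
Merged: [6, 6, 11, 15, 23, 23, 27, 28, 30]


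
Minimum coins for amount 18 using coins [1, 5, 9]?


dp[0]=0; dp[i]=1+min(dp[i-c] for c in coins)
...dp[13]=5, dp[14]=2, dp[15]=3, dp[16]=4, dp[17]=5, dp[18]=2
Minimum coins for 18 = 2


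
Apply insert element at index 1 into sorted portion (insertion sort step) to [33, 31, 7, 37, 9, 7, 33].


After one pass: [31, 33, 7, 37, 9, 7, 33]


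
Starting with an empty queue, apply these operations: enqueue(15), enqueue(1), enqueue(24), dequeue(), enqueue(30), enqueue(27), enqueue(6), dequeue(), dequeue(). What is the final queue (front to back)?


enqueue(15) -> [15]
enqueue(1) -> [15, 1]
enqueue(24) -> [15, 1, 24]
dequeue() returns 15 -> [1, 24]
enqueue(30) -> [1, 24, 30]
enqueue(27) -> [1, 24, 30, 27]
enqueue(6) -> [1, 24, 30, 27, 6]
dequeue() returns 1 -> [24, 30, 27, 6]
dequeue() returns 24 -> [30, 27, 6]
Final queue (front to back): [30, 27, 6]


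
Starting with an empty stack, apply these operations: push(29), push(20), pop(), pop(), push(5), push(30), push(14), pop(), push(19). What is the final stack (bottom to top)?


push(29) -> [29]
push(20) -> [29, 20]
pop() returns 20 -> [29]
pop() returns 29 -> []
push(5) -> [5]
push(30) -> [5, 30]
push(14) -> [5, 30, 14]
pop() returns 14 -> [5, 30]
push(19) -> [5, 30, 19]
Final stack (bottom to top): [5, 30, 19]


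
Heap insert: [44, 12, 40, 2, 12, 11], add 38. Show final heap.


Append 38: [44, 12, 40, 2, 12, 11, 38]
Bubble up: no swaps needed
Result: [44, 12, 40, 2, 12, 11, 38]


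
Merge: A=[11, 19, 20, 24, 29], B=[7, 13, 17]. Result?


Compare heads, take smaller each step.
Merged: [7, 11, 13, 17, 19, 20, 24, 29]


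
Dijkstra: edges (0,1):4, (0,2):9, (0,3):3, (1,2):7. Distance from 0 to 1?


Dijkstra from 0:
Distances: {0: 0, 1: 4, 2: 9, 3: 3}
Shortest distance to 1 = 4, path = [0, 1]


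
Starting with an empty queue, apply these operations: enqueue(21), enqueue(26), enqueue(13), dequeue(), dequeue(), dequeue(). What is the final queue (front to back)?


enqueue(21) -> [21]
enqueue(26) -> [21, 26]
enqueue(13) -> [21, 26, 13]
dequeue() returns 21 -> [26, 13]
dequeue() returns 26 -> [13]
dequeue() returns 13 -> []
Final queue (front to back): []


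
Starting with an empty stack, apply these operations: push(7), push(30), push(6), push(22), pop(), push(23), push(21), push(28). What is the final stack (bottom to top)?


push(7) -> [7]
push(30) -> [7, 30]
push(6) -> [7, 30, 6]
push(22) -> [7, 30, 6, 22]
pop() returns 22 -> [7, 30, 6]
push(23) -> [7, 30, 6, 23]
push(21) -> [7, 30, 6, 23, 21]
push(28) -> [7, 30, 6, 23, 21, 28]
Final stack (bottom to top): [7, 30, 6, 23, 21, 28]


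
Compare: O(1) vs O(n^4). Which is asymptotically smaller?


constant grows slower than quartic
O(1) is asymptotically smaller; O(n^4) grows faster


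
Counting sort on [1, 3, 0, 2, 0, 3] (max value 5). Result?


Count array: [2, 1, 1, 2, 0, 0]
Reconstruct: [0, 0, 1, 2, 3, 3]


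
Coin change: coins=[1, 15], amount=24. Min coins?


dp[0]=0; dp[i]=1+min(dp[i-c] for c in coins)
...dp[19]=5, dp[20]=6, dp[21]=7, dp[22]=8, dp[23]=9, dp[24]=10
Minimum coins for 24 = 10


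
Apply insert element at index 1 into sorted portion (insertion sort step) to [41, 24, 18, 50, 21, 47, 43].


After one pass: [24, 41, 18, 50, 21, 47, 43]


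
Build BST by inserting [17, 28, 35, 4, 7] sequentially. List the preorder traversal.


Root = 17; build tree by BST insertion.
Preorder traversal: [17, 4, 7, 28, 35]


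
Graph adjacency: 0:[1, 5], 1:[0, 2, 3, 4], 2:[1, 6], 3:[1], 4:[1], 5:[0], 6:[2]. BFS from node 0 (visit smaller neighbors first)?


BFS queue: start with [0]
Visit order: [0, 1, 5, 2, 3, 4, 6]


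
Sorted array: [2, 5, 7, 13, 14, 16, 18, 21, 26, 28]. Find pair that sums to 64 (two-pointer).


Two pointers: lo=0, hi=9
No pair sums to 64


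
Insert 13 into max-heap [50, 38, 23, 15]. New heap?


Append 13: [50, 38, 23, 15, 13]
Bubble up: no swaps needed
Result: [50, 38, 23, 15, 13]


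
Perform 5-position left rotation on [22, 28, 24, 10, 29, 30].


Left rotate by 5: [30, 22, 28, 24, 10, 29]


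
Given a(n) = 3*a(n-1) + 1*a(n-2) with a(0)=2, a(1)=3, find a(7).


Build bottom-up:
...a(5)=393, a(6)=1298, a(7)=3*1298+1*393=4287


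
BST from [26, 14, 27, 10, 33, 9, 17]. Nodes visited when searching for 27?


BST root = 26
Search for 27: compare at each node
Path: [26, 27]


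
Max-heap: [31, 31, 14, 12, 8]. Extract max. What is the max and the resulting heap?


Max = 31
Replace root with last, heapify down
Resulting heap: [31, 12, 14, 8]


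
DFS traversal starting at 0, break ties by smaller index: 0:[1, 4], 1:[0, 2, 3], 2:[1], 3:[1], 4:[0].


DFS stack-based: start with [0]
Visit order: [0, 1, 2, 3, 4]


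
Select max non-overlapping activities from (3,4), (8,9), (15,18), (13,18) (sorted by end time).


Greedy: pick earliest-ending, then skip overlaps.
Selected (3 activities): [(3, 4), (8, 9), (15, 18)]


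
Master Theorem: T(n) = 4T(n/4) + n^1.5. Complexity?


a=4, b=4, c=1.5. log_4(4)=1 < c=1.5. Case 3: O(n^c) = O(n^1.500)
Complexity: O(n^1.500)


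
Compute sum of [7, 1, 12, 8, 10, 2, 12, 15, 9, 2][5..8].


Prefix sums: [0, 7, 8, 20, 28, 38, 40, 52, 67, 76, 78]
Sum[5..8] = prefix[9] - prefix[5] = 76 - 38 = 38


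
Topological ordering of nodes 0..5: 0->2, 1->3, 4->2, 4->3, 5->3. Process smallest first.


Kahn's algorithm, process smallest node first
Order: [0, 1, 4, 2, 5, 3]


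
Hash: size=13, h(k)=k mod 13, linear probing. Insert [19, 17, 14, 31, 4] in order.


Insertions: 19->slot 6; 17->slot 4; 14->slot 1; 31->slot 5; 4->slot 7
Table: [None, 14, None, None, 17, 31, 19, 4, None, None, None, None, None]


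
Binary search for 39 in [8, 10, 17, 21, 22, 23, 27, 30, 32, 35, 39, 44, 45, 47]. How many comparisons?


Search for 39:
[0,13] mid=6 arr[6]=27
[7,13] mid=10 arr[10]=39
Total: 2 comparisons


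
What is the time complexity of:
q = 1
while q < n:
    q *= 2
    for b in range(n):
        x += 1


Per nesting level: O(log n) * O(n) = O(n log n)
Complexity: O(n log n)


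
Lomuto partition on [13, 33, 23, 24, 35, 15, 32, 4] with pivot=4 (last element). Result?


Elements <= 4 go left of pivot.
Result: [4, 33, 23, 24, 35, 15, 32, 13], pivot at index 0


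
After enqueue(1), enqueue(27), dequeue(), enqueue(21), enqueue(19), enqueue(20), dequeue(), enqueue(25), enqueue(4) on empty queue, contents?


enqueue(1) -> [1]
enqueue(27) -> [1, 27]
dequeue() returns 1 -> [27]
enqueue(21) -> [27, 21]
enqueue(19) -> [27, 21, 19]
enqueue(20) -> [27, 21, 19, 20]
dequeue() returns 27 -> [21, 19, 20]
enqueue(25) -> [21, 19, 20, 25]
enqueue(4) -> [21, 19, 20, 25, 4]
Final queue (front to back): [21, 19, 20, 25, 4]


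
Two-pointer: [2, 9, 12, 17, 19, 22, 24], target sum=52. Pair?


Two pointers: lo=0, hi=6
No pair sums to 52


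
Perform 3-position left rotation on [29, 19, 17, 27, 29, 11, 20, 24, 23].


Left rotate by 3: [27, 29, 11, 20, 24, 23, 29, 19, 17]


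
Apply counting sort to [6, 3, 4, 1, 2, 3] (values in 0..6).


Count array: [0, 1, 1, 2, 1, 0, 1]
Reconstruct: [1, 2, 3, 3, 4, 6]


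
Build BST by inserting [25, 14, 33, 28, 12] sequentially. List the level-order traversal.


Root = 25; build tree by BST insertion.
Level-Order traversal: [25, 14, 33, 12, 28]


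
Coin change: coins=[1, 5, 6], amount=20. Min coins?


dp[0]=0; dp[i]=1+min(dp[i-c] for c in coins)
...dp[15]=3, dp[16]=3, dp[17]=3, dp[18]=3, dp[19]=4, dp[20]=4
Minimum coins for 20 = 4


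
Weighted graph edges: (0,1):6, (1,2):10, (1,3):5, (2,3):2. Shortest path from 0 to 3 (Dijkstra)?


Dijkstra from 0:
Distances: {0: 0, 1: 6, 2: 13, 3: 11}
Shortest distance to 3 = 11, path = [0, 1, 3]


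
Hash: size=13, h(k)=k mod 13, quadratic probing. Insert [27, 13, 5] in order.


Insertions: 27->slot 1; 13->slot 0; 5->slot 5
Table: [13, 27, None, None, None, 5, None, None, None, None, None, None, None]


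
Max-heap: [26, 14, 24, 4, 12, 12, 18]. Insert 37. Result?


Append 37: [26, 14, 24, 4, 12, 12, 18, 37]
Bubble up: swap idx 7(37) with idx 3(4); swap idx 3(37) with idx 1(14); swap idx 1(37) with idx 0(26)
Result: [37, 26, 24, 14, 12, 12, 18, 4]


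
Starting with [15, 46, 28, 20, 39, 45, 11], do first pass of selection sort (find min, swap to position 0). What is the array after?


After one pass: [11, 46, 28, 20, 39, 45, 15]


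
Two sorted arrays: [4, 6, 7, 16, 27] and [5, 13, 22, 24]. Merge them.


Compare heads, take smaller each step.
Merged: [4, 5, 6, 7, 13, 16, 22, 24, 27]


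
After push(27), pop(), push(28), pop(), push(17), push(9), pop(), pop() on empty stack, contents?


push(27) -> [27]
pop() returns 27 -> []
push(28) -> [28]
pop() returns 28 -> []
push(17) -> [17]
push(9) -> [17, 9]
pop() returns 9 -> [17]
pop() returns 17 -> []
Final stack (bottom to top): []


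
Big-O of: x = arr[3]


Analysis: constant-time operation, no loop
Complexity: O(1)


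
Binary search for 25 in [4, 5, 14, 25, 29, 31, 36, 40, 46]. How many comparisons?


Search for 25:
[0,8] mid=4 arr[4]=29
[0,3] mid=1 arr[1]=5
[2,3] mid=2 arr[2]=14
[3,3] mid=3 arr[3]=25
Total: 4 comparisons


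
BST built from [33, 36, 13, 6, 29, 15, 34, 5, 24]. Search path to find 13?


BST root = 33
Search for 13: compare at each node
Path: [33, 13]


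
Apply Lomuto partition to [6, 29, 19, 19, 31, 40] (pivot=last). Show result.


Elements <= 40 go left of pivot.
Result: [6, 29, 19, 19, 31, 40], pivot at index 5


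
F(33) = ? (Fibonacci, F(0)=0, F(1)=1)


F(n)=F(n-1)+F(n-2)
...F(31)=1346269, F(32)=2178309, F(33)=3524578


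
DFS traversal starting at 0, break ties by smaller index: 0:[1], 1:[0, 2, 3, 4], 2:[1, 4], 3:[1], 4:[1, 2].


DFS stack-based: start with [0]
Visit order: [0, 1, 2, 4, 3]


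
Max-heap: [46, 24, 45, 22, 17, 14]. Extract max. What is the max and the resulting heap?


Max = 46
Replace root with last, heapify down
Resulting heap: [45, 24, 14, 22, 17]


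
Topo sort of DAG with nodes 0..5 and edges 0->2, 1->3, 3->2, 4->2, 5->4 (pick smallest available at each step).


Kahn's algorithm, process smallest node first
Order: [0, 1, 3, 5, 4, 2]


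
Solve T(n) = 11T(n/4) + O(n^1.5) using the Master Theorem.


a=11, b=4, c=1.5. log_4(11)=1.730 > c=1.5. Case 1: O(n^log_b(a)) = O(n^1.730)
Complexity: O(n^1.730)


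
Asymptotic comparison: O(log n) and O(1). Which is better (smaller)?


constant grows slower than logarithmic
O(1) is asymptotically smaller; O(log n) grows faster


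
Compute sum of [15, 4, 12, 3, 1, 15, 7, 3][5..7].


Prefix sums: [0, 15, 19, 31, 34, 35, 50, 57, 60]
Sum[5..7] = prefix[8] - prefix[5] = 60 - 35 = 25


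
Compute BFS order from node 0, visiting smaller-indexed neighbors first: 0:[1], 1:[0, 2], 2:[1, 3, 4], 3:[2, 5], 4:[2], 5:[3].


BFS queue: start with [0]
Visit order: [0, 1, 2, 3, 4, 5]


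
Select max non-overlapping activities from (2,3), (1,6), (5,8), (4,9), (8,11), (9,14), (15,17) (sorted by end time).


Greedy: pick earliest-ending, then skip overlaps.
Selected (4 activities): [(2, 3), (5, 8), (8, 11), (15, 17)]


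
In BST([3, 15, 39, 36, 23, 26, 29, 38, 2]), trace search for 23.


BST root = 3
Search for 23: compare at each node
Path: [3, 15, 39, 36, 23]


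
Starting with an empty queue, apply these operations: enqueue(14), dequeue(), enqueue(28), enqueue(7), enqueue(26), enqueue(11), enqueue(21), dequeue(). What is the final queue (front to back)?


enqueue(14) -> [14]
dequeue() returns 14 -> []
enqueue(28) -> [28]
enqueue(7) -> [28, 7]
enqueue(26) -> [28, 7, 26]
enqueue(11) -> [28, 7, 26, 11]
enqueue(21) -> [28, 7, 26, 11, 21]
dequeue() returns 28 -> [7, 26, 11, 21]
Final queue (front to back): [7, 26, 11, 21]


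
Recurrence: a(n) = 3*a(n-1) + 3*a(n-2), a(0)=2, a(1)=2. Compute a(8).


Build bottom-up:
...a(6)=2322, a(7)=8802, a(8)=3*8802+3*2322=33372


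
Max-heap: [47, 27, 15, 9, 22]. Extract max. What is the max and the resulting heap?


Max = 47
Replace root with last, heapify down
Resulting heap: [27, 22, 15, 9]


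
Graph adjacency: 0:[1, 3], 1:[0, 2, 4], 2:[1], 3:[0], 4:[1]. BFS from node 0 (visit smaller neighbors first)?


BFS queue: start with [0]
Visit order: [0, 1, 3, 2, 4]


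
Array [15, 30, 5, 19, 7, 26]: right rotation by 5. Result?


Right rotate by 5: [30, 5, 19, 7, 26, 15]


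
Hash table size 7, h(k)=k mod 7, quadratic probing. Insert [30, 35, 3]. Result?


Insertions: 30->slot 2; 35->slot 0; 3->slot 3
Table: [35, None, 30, 3, None, None, None]


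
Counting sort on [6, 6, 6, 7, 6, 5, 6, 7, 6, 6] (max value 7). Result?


Count array: [0, 0, 0, 0, 0, 1, 7, 2]
Reconstruct: [5, 6, 6, 6, 6, 6, 6, 6, 7, 7]


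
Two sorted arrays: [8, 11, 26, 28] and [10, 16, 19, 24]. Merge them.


Compare heads, take smaller each step.
Merged: [8, 10, 11, 16, 19, 24, 26, 28]


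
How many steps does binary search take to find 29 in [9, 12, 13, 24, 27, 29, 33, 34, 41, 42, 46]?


Search for 29:
[0,10] mid=5 arr[5]=29
Total: 1 comparisons


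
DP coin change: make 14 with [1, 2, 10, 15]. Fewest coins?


dp[0]=0; dp[i]=1+min(dp[i-c] for c in coins)
...dp[9]=5, dp[10]=1, dp[11]=2, dp[12]=2, dp[13]=3, dp[14]=3
Minimum coins for 14 = 3


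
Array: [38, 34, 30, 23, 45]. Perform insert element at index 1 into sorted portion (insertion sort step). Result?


After one pass: [34, 38, 30, 23, 45]


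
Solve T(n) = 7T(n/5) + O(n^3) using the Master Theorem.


a=7, b=5, c=3. log_5(7)=1.209 < c=3. Case 3: O(n^c) = O(n^3)
Complexity: O(n^3)


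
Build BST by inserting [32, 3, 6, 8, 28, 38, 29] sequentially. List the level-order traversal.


Root = 32; build tree by BST insertion.
Level-Order traversal: [32, 3, 38, 6, 8, 28, 29]


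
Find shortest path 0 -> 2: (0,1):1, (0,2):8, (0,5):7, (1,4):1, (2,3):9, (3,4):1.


Dijkstra from 0:
Distances: {0: 0, 1: 1, 2: 8, 3: 3, 4: 2, 5: 7}
Shortest distance to 2 = 8, path = [0, 2]


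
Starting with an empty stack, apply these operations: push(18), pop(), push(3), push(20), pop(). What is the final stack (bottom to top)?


push(18) -> [18]
pop() returns 18 -> []
push(3) -> [3]
push(20) -> [3, 20]
pop() returns 20 -> [3]
Final stack (bottom to top): [3]


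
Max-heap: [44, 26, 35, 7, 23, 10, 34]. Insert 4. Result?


Append 4: [44, 26, 35, 7, 23, 10, 34, 4]
Bubble up: no swaps needed
Result: [44, 26, 35, 7, 23, 10, 34, 4]


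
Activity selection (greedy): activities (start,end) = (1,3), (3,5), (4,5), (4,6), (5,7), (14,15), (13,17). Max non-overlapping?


Greedy: pick earliest-ending, then skip overlaps.
Selected (4 activities): [(1, 3), (3, 5), (5, 7), (14, 15)]


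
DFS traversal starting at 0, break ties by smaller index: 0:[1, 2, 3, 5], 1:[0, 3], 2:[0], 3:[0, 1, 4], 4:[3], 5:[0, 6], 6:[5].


DFS stack-based: start with [0]
Visit order: [0, 1, 3, 4, 2, 5, 6]


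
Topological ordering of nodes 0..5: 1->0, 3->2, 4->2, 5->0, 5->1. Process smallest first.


Kahn's algorithm, process smallest node first
Order: [3, 4, 2, 5, 1, 0]


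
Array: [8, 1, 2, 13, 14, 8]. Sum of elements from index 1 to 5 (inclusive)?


Prefix sums: [0, 8, 9, 11, 24, 38, 46]
Sum[1..5] = prefix[6] - prefix[1] = 46 - 8 = 38


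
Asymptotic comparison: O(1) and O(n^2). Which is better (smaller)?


constant grows slower than quadratic
O(1) is asymptotically smaller; O(n^2) grows faster


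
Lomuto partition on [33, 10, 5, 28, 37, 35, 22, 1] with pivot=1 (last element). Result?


Elements <= 1 go left of pivot.
Result: [1, 10, 5, 28, 37, 35, 22, 33], pivot at index 0


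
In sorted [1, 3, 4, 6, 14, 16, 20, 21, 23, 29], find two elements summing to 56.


Two pointers: lo=0, hi=9
No pair sums to 56


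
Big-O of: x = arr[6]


Analysis: constant-time operation, no loop
Complexity: O(1)


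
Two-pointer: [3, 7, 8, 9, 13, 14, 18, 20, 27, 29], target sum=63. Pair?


Two pointers: lo=0, hi=9
No pair sums to 63


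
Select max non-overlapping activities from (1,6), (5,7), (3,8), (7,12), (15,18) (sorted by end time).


Greedy: pick earliest-ending, then skip overlaps.
Selected (3 activities): [(1, 6), (7, 12), (15, 18)]


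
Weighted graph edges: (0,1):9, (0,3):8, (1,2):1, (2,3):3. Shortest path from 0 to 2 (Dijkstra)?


Dijkstra from 0:
Distances: {0: 0, 1: 9, 2: 10, 3: 8}
Shortest distance to 2 = 10, path = [0, 1, 2]


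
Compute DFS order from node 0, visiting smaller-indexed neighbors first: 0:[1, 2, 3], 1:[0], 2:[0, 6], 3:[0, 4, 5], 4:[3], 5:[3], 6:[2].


DFS stack-based: start with [0]
Visit order: [0, 1, 2, 6, 3, 4, 5]


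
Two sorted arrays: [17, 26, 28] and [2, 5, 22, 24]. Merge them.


Compare heads, take smaller each step.
Merged: [2, 5, 17, 22, 24, 26, 28]


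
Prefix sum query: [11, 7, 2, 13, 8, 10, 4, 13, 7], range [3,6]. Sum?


Prefix sums: [0, 11, 18, 20, 33, 41, 51, 55, 68, 75]
Sum[3..6] = prefix[7] - prefix[3] = 55 - 20 = 35


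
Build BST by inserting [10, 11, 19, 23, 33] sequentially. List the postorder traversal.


Root = 10; build tree by BST insertion.
Postorder traversal: [33, 23, 19, 11, 10]


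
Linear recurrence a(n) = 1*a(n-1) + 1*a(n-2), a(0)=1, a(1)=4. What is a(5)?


Build bottom-up:
...a(3)=9, a(4)=14, a(5)=1*14+1*9=23


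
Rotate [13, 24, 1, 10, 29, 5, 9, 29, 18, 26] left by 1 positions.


Left rotate by 1: [24, 1, 10, 29, 5, 9, 29, 18, 26, 13]


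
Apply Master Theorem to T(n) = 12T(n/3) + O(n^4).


a=12, b=3, c=4. log_3(12)=2.262 < c=4. Case 3: O(n^c) = O(n^4)
Complexity: O(n^4)


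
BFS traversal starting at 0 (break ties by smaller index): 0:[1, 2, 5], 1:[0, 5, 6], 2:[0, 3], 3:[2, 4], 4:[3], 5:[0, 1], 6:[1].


BFS queue: start with [0]
Visit order: [0, 1, 2, 5, 6, 3, 4]


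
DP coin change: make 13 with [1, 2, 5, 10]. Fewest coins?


dp[0]=0; dp[i]=1+min(dp[i-c] for c in coins)
...dp[8]=3, dp[9]=3, dp[10]=1, dp[11]=2, dp[12]=2, dp[13]=3
Minimum coins for 13 = 3


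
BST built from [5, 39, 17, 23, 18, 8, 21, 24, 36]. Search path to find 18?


BST root = 5
Search for 18: compare at each node
Path: [5, 39, 17, 23, 18]


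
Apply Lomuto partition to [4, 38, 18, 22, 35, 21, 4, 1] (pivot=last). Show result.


Elements <= 1 go left of pivot.
Result: [1, 38, 18, 22, 35, 21, 4, 4], pivot at index 0


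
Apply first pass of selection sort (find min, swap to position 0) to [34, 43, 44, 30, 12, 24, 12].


After one pass: [12, 43, 44, 30, 34, 24, 12]


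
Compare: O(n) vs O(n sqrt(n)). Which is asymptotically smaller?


linear grows slower than n^1.5
O(n) is asymptotically smaller; O(n sqrt(n)) grows faster


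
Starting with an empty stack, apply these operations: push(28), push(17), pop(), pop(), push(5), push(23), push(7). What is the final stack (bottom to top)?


push(28) -> [28]
push(17) -> [28, 17]
pop() returns 17 -> [28]
pop() returns 28 -> []
push(5) -> [5]
push(23) -> [5, 23]
push(7) -> [5, 23, 7]
Final stack (bottom to top): [5, 23, 7]


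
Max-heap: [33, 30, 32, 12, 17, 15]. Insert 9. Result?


Append 9: [33, 30, 32, 12, 17, 15, 9]
Bubble up: no swaps needed
Result: [33, 30, 32, 12, 17, 15, 9]


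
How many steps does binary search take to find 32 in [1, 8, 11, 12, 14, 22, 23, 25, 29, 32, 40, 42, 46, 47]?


Search for 32:
[0,13] mid=6 arr[6]=23
[7,13] mid=10 arr[10]=40
[7,9] mid=8 arr[8]=29
[9,9] mid=9 arr[9]=32
Total: 4 comparisons


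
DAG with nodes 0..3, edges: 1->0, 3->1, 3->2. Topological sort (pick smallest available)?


Kahn's algorithm, process smallest node first
Order: [3, 1, 0, 2]


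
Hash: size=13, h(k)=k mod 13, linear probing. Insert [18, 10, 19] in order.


Insertions: 18->slot 5; 10->slot 10; 19->slot 6
Table: [None, None, None, None, None, 18, 19, None, None, None, 10, None, None]


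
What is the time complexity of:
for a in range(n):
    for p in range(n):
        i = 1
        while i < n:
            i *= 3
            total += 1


Per nesting level: O(n) * O(n) * O(log n) = O(n^2 log n)
Complexity: O(n^2 log n)


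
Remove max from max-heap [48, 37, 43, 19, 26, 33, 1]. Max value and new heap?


Max = 48
Replace root with last, heapify down
Resulting heap: [43, 37, 33, 19, 26, 1]


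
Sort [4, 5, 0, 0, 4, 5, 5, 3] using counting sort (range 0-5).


Count array: [2, 0, 0, 1, 2, 3]
Reconstruct: [0, 0, 3, 4, 4, 5, 5, 5]


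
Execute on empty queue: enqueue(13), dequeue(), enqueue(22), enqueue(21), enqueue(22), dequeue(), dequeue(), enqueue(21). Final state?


enqueue(13) -> [13]
dequeue() returns 13 -> []
enqueue(22) -> [22]
enqueue(21) -> [22, 21]
enqueue(22) -> [22, 21, 22]
dequeue() returns 22 -> [21, 22]
dequeue() returns 21 -> [22]
enqueue(21) -> [22, 21]
Final queue (front to back): [22, 21]


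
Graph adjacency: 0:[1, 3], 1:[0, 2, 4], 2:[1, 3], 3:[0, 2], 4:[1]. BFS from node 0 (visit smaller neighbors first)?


BFS queue: start with [0]
Visit order: [0, 1, 3, 2, 4]


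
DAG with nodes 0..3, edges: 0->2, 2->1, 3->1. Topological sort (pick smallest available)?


Kahn's algorithm, process smallest node first
Order: [0, 2, 3, 1]


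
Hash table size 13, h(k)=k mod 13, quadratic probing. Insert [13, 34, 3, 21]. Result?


Insertions: 13->slot 0; 34->slot 8; 3->slot 3; 21->slot 9
Table: [13, None, None, 3, None, None, None, None, 34, 21, None, None, None]


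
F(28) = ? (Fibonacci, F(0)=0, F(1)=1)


F(n)=F(n-1)+F(n-2)
...F(26)=121393, F(27)=196418, F(28)=317811


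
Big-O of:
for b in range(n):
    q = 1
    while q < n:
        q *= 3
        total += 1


Per nesting level: O(n) * O(log n) = O(n log n)
Complexity: O(n log n)


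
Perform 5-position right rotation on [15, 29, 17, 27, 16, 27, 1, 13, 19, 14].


Right rotate by 5: [27, 1, 13, 19, 14, 15, 29, 17, 27, 16]


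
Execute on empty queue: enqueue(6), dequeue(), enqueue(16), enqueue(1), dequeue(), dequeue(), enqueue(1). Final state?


enqueue(6) -> [6]
dequeue() returns 6 -> []
enqueue(16) -> [16]
enqueue(1) -> [16, 1]
dequeue() returns 16 -> [1]
dequeue() returns 1 -> []
enqueue(1) -> [1]
Final queue (front to back): [1]


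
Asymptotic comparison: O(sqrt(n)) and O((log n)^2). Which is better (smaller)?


polylogarithmic grows slower than sublinear
O((log n)^2) is asymptotically smaller; O(sqrt(n)) grows faster


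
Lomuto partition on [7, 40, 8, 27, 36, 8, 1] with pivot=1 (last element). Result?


Elements <= 1 go left of pivot.
Result: [1, 40, 8, 27, 36, 8, 7], pivot at index 0


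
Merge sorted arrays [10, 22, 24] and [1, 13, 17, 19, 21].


Compare heads, take smaller each step.
Merged: [1, 10, 13, 17, 19, 21, 22, 24]


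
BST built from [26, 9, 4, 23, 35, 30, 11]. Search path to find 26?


BST root = 26
Search for 26: compare at each node
Path: [26]


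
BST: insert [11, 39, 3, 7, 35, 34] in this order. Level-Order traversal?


Root = 11; build tree by BST insertion.
Level-Order traversal: [11, 3, 39, 7, 35, 34]
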